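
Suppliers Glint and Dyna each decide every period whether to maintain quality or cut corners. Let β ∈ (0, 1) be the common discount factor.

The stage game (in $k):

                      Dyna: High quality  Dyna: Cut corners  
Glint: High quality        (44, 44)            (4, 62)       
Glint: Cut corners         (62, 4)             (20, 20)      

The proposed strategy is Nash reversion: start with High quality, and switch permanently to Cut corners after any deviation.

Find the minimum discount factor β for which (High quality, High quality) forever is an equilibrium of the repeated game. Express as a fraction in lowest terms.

3/7

Cooperation forever yields 44 each period: 44/(1−β).
Deviating yields 62 once, then 20 forever: 62 + 20β/(1−β).
No profitable deviation requires 44/(1−β) ≥ 62 + 20β/(1−β).
Multiplying by (1−β): 44 ≥ 62(1−β) + 20β = 62 − 42β.
So 42β ≥ 18, i.e. β ≥ 18/42 = 3/7.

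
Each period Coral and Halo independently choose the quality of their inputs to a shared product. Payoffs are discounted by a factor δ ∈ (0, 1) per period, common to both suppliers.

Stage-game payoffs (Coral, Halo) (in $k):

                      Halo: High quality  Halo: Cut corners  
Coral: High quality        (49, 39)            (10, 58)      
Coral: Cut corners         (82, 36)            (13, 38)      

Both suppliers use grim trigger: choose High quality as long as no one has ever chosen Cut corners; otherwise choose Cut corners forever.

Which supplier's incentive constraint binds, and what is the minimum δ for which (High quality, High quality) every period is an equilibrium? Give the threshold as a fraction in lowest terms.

Halo; δ ≥ 19/20

Coral's threshold: (82−49)/(82−13) = 11/23.
Halo's threshold: (58−39)/(58−38) = 19/20.
11/23 < 19/20, so Halo binds and δ* = 19/20.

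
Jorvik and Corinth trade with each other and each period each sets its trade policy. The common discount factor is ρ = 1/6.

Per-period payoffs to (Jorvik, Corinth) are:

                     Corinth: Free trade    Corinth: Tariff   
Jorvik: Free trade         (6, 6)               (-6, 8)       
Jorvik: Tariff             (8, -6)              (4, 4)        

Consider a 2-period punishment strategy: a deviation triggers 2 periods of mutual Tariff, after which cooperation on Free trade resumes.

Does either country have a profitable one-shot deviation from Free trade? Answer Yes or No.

Yes

Comparing payoff streams over the 3 periods until play realigns: cooperate → 6(1+ρ+…+ρ^2); deviate → 8 + 4(ρ+…+ρ^2).
Cooperation is sustained iff (6−4)(ρ+…+ρ^2) ≥ 8−6.
ρ+…+ρ^2 = 1/6·(1−(1/6)^2)/(1−1/6) = 0.1944, and (8−6)/(6−4) = 1.0000.
0.1944 < 1.0000, so cooperation is not sustainable.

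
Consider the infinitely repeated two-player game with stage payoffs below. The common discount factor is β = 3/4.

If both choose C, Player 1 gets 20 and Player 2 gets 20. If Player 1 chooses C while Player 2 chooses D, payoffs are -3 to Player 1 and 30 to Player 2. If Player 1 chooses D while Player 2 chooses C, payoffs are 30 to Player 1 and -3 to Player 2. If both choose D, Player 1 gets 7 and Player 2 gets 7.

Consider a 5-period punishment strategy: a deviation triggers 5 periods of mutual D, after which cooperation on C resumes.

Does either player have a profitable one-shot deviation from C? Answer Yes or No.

No

A one-shot deviation gives 30 now, then 7 for 5 periods, then back to 20.
Gain from deviating: (30−20) today; loss: (20−7) in each of the next 5 periods.
No-deviation condition: (20−7)(β+…+β^5) ≥ 30−20, i.e. β+…+β^5 ≥ 10/13.
At β = 3/4: β+…+β^5 = 2.2881 ≥ 0.7692.
So cooperation is sustainable.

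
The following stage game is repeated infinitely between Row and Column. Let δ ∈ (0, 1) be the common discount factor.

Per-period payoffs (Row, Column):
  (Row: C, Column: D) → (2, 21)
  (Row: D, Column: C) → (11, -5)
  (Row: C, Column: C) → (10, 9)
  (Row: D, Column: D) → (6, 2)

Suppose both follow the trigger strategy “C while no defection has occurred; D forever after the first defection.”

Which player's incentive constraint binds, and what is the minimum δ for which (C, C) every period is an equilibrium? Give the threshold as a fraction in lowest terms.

Column; δ ≥ 12/19

For Row: deviation gain 11−10 = 1, per-period punishment loss 10−6 = 4. IC gives δ ≥ 1/5.
For Column: gain 12, loss 7 per period, so δ ≥ 12/19.
The tighter constraint is Column's, so cooperation needs δ ≥ 12/19.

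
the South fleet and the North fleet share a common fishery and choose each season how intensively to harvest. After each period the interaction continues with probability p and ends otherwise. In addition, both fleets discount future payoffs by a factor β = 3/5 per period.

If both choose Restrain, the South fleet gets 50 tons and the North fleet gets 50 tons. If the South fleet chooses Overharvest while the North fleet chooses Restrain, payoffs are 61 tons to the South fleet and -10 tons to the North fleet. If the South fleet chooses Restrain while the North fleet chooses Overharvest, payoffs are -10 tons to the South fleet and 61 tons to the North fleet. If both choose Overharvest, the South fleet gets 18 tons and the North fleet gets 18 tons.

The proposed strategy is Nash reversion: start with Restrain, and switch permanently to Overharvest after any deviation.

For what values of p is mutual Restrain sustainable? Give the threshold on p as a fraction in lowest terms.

Expected continuation weight on next period's payoff is β·p = 3/5·p, which plays the role of the discount factor.
Cooperation requires 3/5·p ≥ (61−50)/(61−18) = 11/43, hence p ≥ 55/129.

55/129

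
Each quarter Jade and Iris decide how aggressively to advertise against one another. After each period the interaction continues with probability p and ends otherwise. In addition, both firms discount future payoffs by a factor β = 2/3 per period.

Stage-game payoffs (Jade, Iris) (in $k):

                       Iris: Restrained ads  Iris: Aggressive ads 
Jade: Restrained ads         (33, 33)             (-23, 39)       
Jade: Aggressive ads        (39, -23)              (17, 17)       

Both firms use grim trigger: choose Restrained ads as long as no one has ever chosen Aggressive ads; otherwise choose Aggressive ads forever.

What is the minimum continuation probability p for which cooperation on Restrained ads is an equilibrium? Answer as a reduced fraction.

9/22

Expected continuation weight on next period's payoff is β·p = 2/3·p, which plays the role of the discount factor.
Cooperation requires 2/3·p ≥ (39−33)/(39−17) = 3/11, hence p ≥ 9/22.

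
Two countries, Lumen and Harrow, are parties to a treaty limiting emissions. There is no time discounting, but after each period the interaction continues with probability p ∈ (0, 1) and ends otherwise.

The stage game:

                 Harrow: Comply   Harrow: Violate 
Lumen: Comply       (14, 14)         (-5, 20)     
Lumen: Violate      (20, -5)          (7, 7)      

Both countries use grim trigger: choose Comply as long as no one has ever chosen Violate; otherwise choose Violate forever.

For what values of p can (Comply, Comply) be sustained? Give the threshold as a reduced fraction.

6/13

With no time discounting, the continuation probability p plays the role of the discount factor.
Grim-trigger IC: 14/(1−p) ≥ 20 + 7p/(1−p) ⇒ p ≥ (20−14)/(20−7) = 6/13.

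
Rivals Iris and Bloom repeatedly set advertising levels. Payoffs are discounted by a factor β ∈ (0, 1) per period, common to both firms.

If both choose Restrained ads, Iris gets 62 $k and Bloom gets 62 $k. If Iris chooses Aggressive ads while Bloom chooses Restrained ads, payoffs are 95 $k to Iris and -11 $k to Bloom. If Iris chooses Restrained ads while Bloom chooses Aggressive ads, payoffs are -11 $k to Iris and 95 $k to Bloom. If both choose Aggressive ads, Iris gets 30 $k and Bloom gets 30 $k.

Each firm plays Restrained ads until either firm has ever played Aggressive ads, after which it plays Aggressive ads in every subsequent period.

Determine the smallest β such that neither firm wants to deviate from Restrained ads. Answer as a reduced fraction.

Under grim trigger the critical discount factor is (T−C)/(T−P) with T = 95, C = 62, P = 30.
β* = (95−62)/(95−30) = 33/65.

33/65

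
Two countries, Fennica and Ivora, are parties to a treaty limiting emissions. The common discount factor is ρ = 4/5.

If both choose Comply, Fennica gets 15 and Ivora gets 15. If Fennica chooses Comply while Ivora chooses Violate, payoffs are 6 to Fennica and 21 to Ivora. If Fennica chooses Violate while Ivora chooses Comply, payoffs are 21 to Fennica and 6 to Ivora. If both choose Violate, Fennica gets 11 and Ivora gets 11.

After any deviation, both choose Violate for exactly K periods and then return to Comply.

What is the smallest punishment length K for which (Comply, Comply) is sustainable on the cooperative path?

IC: ρ(1−ρ^K)/(1−ρ) ≥ (21−15)/(15−11) = 3/2.
With ρ = 4/5: need 1 − ρ^K ≥ 3/2·(1−4/5)/(4/5), i.e. ρ^K ≤ 0.6250.
Since (4/5)^2 = 0.6400 and (4/5)^3 = 0.5120, the smallest such K is 3.

3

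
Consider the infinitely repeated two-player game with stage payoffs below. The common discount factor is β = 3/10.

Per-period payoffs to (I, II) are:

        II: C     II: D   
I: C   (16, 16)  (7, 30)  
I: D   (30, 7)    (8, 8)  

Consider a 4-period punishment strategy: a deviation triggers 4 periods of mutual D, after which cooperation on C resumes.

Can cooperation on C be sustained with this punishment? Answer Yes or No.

No

IC: β+…+β^4 ≥ (30−16)/(16−8) = 7/4.
At β = 3/10: partial sum = 0.4251 < 1.7500. Cooperation not sustainable.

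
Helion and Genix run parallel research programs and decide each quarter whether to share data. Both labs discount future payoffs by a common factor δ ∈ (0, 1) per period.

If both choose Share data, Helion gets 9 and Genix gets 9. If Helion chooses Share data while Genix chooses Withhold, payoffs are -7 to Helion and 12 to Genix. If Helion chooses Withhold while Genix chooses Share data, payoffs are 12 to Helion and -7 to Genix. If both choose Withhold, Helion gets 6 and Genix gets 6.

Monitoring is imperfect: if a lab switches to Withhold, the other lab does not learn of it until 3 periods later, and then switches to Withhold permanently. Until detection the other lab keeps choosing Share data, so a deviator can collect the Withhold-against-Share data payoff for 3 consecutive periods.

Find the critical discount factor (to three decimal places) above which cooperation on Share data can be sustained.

A deviator earns 12 for 3 periods, then 6 forever; cooperating earns 9 forever. Multiplying the IC by (1−δ):
9 ≥ 12(1−δ^3) + 6δ^3, so 6·δ^3 ≥ 3 and δ^3 ≥ 1/2.
δ ≥ (1/2)^(1/3) ≈ 0.794.

0.794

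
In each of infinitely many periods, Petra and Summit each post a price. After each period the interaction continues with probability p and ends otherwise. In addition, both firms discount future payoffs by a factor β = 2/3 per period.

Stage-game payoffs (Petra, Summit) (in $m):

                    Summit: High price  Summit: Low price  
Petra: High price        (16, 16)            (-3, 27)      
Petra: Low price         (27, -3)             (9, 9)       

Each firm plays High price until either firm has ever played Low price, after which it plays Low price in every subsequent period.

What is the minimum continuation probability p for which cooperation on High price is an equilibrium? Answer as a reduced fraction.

With continuation probability p and discount β, the effective per-period discount factor is βp.
Grim-trigger IC: βp ≥ (27−16)/(27−9) = 11/18.
So p ≥ (11/18)/(2/3) = 11/12.

11/12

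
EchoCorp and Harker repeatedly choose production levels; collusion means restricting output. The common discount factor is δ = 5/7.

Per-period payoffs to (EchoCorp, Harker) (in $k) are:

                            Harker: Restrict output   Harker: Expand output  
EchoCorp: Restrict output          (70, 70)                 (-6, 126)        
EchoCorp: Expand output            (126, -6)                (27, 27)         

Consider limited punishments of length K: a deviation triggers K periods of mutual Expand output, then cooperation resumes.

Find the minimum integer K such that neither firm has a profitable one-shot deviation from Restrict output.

3

No profitable deviation requires (70−27)(δ+…+δ^K) ≥ 126−70, i.e. δ+…+δ^K ≥ 56/43 ≈ 1.3023.
With δ = 5/7, the partial sums are K=1: 0.7143, K=2: 1.2245, K=3: 1.5889.
K = 3 is the first length at which the sum reaches 1.3023.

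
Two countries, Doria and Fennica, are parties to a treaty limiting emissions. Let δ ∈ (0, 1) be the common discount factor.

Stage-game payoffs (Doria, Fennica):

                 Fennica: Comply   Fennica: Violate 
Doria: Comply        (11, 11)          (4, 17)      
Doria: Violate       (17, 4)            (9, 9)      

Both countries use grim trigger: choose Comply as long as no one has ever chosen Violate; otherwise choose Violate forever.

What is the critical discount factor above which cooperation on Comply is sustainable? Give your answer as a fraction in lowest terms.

3/4

11/(1−δ) ≥ 17 + 9δ/(1−δ)
11 ≥ 17 − 8δ
δ ≥ 6/8 = 3/4.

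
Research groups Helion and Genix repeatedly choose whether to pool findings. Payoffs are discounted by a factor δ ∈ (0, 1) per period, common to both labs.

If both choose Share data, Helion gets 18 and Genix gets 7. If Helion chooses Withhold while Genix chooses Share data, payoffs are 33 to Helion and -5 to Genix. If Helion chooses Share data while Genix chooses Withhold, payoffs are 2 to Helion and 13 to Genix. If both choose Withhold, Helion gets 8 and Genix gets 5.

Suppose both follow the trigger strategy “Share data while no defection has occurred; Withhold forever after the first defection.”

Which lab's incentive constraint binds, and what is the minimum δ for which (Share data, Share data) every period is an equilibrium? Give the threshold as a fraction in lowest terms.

Genix; δ ≥ 3/4

Helion: cooperation gives 18 each period; deviation gives 33 once then 8 forever.
  18/(1−δ) ≥ 33 + 8δ/(1−δ) ⇒ δ ≥ 15/25 = 3/5.
Genix: cooperation gives 7 each period; deviation gives 13 once then 5 forever.
  δ ≥ 6/8 = 3/4.
Both must hold, so the binding constraint is Genix's: δ ≥ 3/4.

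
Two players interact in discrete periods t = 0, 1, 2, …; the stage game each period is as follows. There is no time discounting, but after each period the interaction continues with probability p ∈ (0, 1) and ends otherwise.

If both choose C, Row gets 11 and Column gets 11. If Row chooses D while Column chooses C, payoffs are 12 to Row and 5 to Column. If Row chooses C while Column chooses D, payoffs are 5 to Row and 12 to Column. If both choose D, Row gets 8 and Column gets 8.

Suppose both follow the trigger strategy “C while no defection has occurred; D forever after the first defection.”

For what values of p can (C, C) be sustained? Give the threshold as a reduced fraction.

With no time discounting, the continuation probability p plays the role of the discount factor.
Grim-trigger IC: 11/(1−p) ≥ 12 + 8p/(1−p) ⇒ p ≥ (12−11)/(12−8) = 1/4.

1/4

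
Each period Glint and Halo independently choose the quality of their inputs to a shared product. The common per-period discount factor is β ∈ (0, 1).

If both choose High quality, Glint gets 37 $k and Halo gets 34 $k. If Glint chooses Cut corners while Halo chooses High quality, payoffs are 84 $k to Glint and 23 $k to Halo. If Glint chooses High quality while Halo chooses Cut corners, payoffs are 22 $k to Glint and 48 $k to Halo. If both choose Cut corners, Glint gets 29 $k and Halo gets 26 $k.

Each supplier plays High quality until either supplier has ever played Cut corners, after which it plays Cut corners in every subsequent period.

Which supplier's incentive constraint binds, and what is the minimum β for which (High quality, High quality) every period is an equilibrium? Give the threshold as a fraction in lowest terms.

For Glint: deviation gain 84−37 = 47, per-period punishment loss 37−29 = 8. IC gives β ≥ 47/55.
For Halo: gain 14, loss 8 per period, so β ≥ 14/22 = 7/11.
The tighter constraint is Glint's, so cooperation needs β ≥ 47/55.

Glint; β ≥ 47/55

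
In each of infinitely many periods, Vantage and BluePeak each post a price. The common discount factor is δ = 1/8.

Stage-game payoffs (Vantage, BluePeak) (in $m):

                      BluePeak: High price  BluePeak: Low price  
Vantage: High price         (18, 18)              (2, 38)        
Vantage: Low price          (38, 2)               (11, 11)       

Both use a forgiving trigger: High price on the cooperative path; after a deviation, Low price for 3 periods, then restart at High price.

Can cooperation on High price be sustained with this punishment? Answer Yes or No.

A one-shot deviation gives 38 now, then 11 for 3 periods, then back to 18.
Gain from deviating: (38−18) today; loss: (18−11) in each of the next 3 periods.
No-deviation condition: (18−11)(δ+…+δ^3) ≥ 38−18, i.e. δ+…+δ^3 ≥ 20/7.
At δ = 1/8: δ+…+δ^3 = 0.1426 < 2.8571.
So cooperation is not sustainable.

No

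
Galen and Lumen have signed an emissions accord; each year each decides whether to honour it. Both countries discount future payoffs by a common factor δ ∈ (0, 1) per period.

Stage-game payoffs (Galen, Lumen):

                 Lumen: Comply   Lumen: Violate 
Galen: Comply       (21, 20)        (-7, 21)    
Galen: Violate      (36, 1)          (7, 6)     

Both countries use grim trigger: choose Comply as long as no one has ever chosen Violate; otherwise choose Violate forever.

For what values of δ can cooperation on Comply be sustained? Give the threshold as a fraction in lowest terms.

Galen's threshold: (36−21)/(36−7) = 15/29.
Lumen's threshold: (21−20)/(21−6) = 1/15.
15/29 > 1/15, so Galen binds and δ* = 15/29.

15/29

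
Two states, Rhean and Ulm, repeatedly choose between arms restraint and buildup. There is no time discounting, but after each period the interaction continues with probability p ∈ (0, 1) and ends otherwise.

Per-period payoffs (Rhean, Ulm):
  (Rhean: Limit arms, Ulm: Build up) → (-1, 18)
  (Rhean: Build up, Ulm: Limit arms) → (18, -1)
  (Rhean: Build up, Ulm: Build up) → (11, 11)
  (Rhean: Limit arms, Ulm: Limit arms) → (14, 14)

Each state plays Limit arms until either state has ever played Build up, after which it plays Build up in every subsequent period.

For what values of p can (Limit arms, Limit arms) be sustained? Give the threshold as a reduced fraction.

4/7

Expected cooperation value is 14 + p·14 + p²·14 + … = 14/(1−p); deviation gives 18 + p·11/(1−p).
14 ≥ 18(1−p) + 11p ⇒ 7p ≥ 4 ⇒ p ≥ 4/7.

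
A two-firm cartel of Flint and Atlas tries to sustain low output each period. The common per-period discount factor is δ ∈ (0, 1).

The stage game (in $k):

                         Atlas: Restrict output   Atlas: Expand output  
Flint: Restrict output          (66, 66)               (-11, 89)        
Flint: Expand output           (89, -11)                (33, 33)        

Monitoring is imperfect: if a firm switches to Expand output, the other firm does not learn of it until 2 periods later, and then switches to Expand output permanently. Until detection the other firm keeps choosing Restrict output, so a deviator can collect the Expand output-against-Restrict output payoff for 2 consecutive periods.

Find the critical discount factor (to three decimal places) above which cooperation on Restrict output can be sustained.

0.641

The best deviation is to choose Expand output for all 2 undetected periods, earning 89 each, then 33 forever once detected.
Deviation value: 89(1−δ^2)/(1−δ) + 33δ^2/(1−δ); cooperation value: 66/(1−δ).
IC: 66 ≥ 89(1−δ^2) + 33δ^2 = 89 − 56δ^2.
So δ^2 ≥ 23/56, giving δ ≥ (23/56)^(1/2) ≈ 0.641.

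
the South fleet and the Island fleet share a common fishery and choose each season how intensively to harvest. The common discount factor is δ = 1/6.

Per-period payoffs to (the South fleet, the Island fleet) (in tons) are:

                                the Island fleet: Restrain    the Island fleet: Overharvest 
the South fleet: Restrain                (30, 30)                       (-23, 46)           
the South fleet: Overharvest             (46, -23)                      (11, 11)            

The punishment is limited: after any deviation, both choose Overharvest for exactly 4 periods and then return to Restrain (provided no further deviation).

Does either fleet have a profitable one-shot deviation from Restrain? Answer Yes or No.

Comparing payoff streams over the 5 periods until play realigns: cooperate → 30(1+δ+…+δ^4); deviate → 46 + 11(δ+…+δ^4).
Cooperation is sustained iff (30−11)(δ+…+δ^4) ≥ 46−30.
δ+…+δ^4 = 1/6·(1−(1/6)^4)/(1−1/6) = 0.1998, and (46−30)/(30−11) = 0.8421.
0.1998 < 0.8421, so cooperation is not sustainable.

Yes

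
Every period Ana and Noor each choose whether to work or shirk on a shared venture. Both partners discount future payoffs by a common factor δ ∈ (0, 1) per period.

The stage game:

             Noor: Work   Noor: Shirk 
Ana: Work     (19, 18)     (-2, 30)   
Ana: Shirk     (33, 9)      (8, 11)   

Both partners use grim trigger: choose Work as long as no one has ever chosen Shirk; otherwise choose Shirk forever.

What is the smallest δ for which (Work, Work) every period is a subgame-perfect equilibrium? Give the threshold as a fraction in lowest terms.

Ana's threshold: (33−19)/(33−8) = 14/25.
Noor's threshold: (30−18)/(30−11) = 12/19.
14/25 < 12/19, so Noor binds and δ* = 12/19.

12/19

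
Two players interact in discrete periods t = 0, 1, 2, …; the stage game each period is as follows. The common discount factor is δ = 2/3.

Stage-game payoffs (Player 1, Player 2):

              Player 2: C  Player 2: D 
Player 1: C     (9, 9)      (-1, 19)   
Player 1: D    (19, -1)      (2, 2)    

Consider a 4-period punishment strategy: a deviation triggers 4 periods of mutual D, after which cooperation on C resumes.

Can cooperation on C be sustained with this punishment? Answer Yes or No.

Comparing payoff streams over the 5 periods until play realigns: cooperate → 9(1+δ+…+δ^4); deviate → 19 + 2(δ+…+δ^4).
Cooperation is sustained iff (9−2)(δ+…+δ^4) ≥ 19−9.
δ+…+δ^4 = 2/3·(1−(2/3)^4)/(1−2/3) = 1.6049, and (19−9)/(9−2) = 1.4286.
1.6049 ≥ 1.4286, so cooperation is sustainable.

Yes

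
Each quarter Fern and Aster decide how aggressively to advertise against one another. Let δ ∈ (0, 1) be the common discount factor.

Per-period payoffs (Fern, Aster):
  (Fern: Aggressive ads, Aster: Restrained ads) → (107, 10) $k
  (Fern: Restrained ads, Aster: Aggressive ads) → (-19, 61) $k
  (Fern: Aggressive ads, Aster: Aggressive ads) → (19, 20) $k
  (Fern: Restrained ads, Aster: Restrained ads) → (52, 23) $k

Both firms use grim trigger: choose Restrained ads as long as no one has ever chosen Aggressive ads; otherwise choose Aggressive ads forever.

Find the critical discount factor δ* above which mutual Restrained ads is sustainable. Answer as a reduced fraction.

Fern's threshold: (107−52)/(107−19) = 5/8.
Aster's threshold: (61−23)/(61−20) = 38/41.
5/8 < 38/41, so Aster binds and δ* = 38/41.

38/41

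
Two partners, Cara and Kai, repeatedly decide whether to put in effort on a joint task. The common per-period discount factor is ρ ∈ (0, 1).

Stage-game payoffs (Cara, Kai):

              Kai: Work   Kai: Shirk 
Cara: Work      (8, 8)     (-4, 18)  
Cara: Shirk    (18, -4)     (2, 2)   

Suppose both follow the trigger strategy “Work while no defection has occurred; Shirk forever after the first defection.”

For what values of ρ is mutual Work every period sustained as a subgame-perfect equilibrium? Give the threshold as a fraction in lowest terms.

One-period gain from deviating is 18 − 8 = 10. The loss is 8 − 2 = 6 in every subsequent period, with present value 6·ρ/(1−ρ).
Deviation is unprofitable when 6·ρ/(1−ρ) ≥ 10, i.e. ρ/(1−ρ) ≥ 5/3.
Equivalently ρ ≥ 10/(10+6) = 5/8.

5/8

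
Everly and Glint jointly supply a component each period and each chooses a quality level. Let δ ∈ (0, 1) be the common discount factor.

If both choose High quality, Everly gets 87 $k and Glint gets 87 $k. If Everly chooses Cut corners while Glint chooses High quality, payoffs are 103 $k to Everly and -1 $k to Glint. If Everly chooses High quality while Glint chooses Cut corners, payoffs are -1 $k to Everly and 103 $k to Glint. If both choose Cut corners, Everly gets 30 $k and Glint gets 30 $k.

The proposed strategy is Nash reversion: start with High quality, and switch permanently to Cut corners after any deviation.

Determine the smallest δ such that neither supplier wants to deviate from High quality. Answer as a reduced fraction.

Cooperation forever yields 87 each period: 87/(1−δ).
Deviating yields 103 once, then 30 forever: 103 + 30δ/(1−δ).
No profitable deviation requires 87/(1−δ) ≥ 103 + 30δ/(1−δ).
Multiplying by (1−δ): 87 ≥ 103(1−δ) + 30δ = 103 − 73δ.
So 73δ ≥ 16, i.e. δ ≥ 16/73.

16/73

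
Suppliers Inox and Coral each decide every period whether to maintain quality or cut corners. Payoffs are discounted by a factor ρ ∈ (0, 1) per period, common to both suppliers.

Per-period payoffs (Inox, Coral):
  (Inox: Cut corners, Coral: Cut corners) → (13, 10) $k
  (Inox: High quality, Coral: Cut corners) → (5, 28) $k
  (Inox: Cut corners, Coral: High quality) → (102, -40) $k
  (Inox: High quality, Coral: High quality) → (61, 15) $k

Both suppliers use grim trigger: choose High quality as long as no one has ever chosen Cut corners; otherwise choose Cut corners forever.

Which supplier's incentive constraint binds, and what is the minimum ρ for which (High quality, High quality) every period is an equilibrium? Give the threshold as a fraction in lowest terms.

Inox's threshold: (102−61)/(102−13) = 41/89.
Coral's threshold: (28−15)/(28−10) = 13/18.
41/89 < 13/18, so Coral binds and ρ* = 13/18.

Coral; ρ ≥ 13/18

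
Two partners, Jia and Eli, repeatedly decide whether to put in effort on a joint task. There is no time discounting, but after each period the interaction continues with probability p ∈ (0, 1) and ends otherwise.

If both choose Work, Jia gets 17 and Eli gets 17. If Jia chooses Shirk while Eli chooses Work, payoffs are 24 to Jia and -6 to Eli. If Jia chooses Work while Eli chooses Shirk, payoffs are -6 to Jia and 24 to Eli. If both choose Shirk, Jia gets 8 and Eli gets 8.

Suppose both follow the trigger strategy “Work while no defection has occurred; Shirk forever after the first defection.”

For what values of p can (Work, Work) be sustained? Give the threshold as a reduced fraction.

7/16

Expected cooperation value is 17 + p·17 + p²·17 + … = 17/(1−p); deviation gives 24 + p·8/(1−p).
17 ≥ 24(1−p) + 8p ⇒ 16p ≥ 7 ⇒ p ≥ 7/16.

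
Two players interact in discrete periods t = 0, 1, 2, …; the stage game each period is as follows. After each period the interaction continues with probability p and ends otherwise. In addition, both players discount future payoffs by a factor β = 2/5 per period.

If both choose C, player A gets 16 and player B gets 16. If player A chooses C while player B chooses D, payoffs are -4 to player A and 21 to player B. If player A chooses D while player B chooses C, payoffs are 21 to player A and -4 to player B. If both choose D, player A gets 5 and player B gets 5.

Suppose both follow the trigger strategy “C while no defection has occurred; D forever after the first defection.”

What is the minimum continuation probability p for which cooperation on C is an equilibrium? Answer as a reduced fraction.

Expected continuation weight on next period's payoff is β·p = 2/5·p, which plays the role of the discount factor.
Cooperation requires 2/5·p ≥ (21−16)/(21−5) = 5/16, hence p ≥ 25/32.

25/32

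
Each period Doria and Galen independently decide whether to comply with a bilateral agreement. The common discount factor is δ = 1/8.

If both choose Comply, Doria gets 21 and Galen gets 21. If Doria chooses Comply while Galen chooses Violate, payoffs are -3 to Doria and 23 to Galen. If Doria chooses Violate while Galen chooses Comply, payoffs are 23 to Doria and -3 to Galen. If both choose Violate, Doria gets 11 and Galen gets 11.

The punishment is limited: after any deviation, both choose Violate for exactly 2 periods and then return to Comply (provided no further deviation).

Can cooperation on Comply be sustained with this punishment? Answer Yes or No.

No

IC: δ+…+δ^2 ≥ (23−21)/(21−11) = 1/5.
At δ = 1/8: partial sum = 0.1406 < 0.2000. Cooperation not sustainable.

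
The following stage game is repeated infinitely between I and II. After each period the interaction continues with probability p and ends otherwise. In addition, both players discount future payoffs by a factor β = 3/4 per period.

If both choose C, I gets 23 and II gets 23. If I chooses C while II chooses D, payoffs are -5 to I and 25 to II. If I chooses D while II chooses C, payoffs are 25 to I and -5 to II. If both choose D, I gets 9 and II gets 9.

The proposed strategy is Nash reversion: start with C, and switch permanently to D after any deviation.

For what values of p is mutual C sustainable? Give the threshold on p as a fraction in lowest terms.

1/6

With continuation probability p and discount β, the effective per-period discount factor is βp.
Grim-trigger IC: βp ≥ (25−23)/(25−9) = 1/8.
So p ≥ (1/8)/(3/4) = 1/6.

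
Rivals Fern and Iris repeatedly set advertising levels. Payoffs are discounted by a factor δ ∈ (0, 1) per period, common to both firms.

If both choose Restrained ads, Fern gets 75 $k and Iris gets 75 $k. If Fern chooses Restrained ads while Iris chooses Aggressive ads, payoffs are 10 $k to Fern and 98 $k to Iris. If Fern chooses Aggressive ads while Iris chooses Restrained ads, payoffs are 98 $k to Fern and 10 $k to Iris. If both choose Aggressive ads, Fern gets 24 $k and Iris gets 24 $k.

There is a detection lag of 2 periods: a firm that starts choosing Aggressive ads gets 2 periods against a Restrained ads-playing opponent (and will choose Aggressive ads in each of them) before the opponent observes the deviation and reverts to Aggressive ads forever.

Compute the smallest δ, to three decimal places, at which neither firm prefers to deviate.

0.558

Deviating for the 2 undetected periods gains 98−75 = 23 per period over cooperation, then loses 75−24 = 51 per period forever once punishment starts.
Gain: 23(1 + δ + … + δ^1); loss: 51·δ^2/(1−δ).
No profitable deviation ⇔ 23(1−δ^2) ≤ 51·δ^2, i.e. δ^2 ≥ 23/(23+51) = 23/74.
Hence δ ≥ (23/74)^(1/2) ≈ 0.558.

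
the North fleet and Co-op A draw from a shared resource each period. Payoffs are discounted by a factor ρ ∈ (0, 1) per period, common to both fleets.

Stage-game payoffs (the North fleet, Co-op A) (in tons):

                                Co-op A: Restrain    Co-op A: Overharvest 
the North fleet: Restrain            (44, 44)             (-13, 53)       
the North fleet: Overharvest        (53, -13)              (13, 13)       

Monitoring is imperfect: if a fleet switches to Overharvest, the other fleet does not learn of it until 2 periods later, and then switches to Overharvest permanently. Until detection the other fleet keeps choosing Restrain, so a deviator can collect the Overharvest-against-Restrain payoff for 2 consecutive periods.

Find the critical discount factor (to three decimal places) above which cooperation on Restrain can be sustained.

0.474

The best deviation is to choose Overharvest for all 2 undetected periods, earning 53 each, then 13 forever once detected.
Deviation value: 53(1−ρ^2)/(1−ρ) + 13ρ^2/(1−ρ); cooperation value: 44/(1−ρ).
IC: 44 ≥ 53(1−ρ^2) + 13ρ^2 = 53 − 40ρ^2.
So ρ^2 ≥ 9/40, giving ρ ≥ (9/40)^(1/2) ≈ 0.474.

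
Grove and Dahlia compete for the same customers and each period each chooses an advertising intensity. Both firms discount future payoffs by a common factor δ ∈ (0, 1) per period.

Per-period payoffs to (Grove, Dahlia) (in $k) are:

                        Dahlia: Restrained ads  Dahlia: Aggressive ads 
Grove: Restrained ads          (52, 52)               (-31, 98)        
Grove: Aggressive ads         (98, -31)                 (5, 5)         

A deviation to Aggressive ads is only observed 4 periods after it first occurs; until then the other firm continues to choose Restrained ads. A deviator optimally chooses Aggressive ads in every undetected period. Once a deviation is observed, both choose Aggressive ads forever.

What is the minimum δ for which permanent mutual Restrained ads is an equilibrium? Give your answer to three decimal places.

A deviator earns 98 for 4 periods, then 5 forever; cooperating earns 52 forever. Multiplying the IC by (1−δ):
52 ≥ 98(1−δ^4) + 5δ^4, so 93·δ^4 ≥ 46 and δ^4 ≥ 46/93.
δ ≥ (46/93)^(1/4) ≈ 0.839.

0.839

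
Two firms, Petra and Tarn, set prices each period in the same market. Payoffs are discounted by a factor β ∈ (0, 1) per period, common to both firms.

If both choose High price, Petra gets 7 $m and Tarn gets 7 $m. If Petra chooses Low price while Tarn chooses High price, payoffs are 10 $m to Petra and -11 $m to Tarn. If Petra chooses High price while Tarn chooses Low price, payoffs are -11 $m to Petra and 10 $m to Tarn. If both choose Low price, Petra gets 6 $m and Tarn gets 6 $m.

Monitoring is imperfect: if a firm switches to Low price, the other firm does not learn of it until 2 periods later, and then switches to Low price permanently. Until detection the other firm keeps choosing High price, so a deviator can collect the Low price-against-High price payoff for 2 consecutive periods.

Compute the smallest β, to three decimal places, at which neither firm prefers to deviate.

A deviator earns 10 for 2 periods, then 6 forever; cooperating earns 7 forever. Multiplying the IC by (1−β):
7 ≥ 10(1−β^2) + 6β^2, so 4·β^2 ≥ 3 and β^2 ≥ 3/4.
β ≥ (3/4)^(1/2) ≈ 0.866.

0.866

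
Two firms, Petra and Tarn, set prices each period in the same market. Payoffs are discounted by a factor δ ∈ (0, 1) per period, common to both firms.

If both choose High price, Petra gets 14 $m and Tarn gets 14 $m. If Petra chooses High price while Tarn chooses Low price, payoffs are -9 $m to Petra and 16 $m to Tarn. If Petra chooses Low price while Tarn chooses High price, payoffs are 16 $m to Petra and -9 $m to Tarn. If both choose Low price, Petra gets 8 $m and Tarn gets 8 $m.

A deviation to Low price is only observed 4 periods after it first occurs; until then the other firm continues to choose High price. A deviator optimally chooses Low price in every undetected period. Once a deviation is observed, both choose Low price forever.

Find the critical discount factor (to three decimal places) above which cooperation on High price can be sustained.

A deviator earns 16 for 4 periods, then 8 forever; cooperating earns 14 forever. Multiplying the IC by (1−δ):
14 ≥ 16(1−δ^4) + 8δ^4, so 8·δ^4 ≥ 2 and δ^4 ≥ 1/4.
δ ≥ (1/4)^(1/4) ≈ 0.707.

0.707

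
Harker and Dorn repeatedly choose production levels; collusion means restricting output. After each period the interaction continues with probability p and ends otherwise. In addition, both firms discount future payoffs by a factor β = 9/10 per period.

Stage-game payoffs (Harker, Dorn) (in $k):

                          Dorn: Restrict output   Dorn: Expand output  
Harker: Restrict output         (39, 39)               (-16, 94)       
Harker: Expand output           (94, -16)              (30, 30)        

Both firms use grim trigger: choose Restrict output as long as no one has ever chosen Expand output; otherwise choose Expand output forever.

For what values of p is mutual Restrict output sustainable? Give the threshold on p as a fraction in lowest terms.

Expected continuation weight on next period's payoff is β·p = 9/10·p, which plays the role of the discount factor.
Cooperation requires 9/10·p ≥ (94−39)/(94−30) = 55/64, hence p ≥ 275/288.

275/288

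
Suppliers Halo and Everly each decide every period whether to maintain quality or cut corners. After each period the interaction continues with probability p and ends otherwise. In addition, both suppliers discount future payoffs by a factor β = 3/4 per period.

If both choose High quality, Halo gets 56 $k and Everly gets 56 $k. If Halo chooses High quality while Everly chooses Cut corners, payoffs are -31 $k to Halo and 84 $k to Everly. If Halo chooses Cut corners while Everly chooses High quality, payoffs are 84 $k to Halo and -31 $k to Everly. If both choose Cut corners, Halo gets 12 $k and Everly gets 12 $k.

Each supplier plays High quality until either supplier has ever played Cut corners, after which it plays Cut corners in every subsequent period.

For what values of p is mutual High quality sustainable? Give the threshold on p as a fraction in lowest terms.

14/27

Expected continuation weight on next period's payoff is β·p = 3/4·p, which plays the role of the discount factor.
Cooperation requires 3/4·p ≥ (84−56)/(84−12) = 7/18, hence p ≥ 14/27.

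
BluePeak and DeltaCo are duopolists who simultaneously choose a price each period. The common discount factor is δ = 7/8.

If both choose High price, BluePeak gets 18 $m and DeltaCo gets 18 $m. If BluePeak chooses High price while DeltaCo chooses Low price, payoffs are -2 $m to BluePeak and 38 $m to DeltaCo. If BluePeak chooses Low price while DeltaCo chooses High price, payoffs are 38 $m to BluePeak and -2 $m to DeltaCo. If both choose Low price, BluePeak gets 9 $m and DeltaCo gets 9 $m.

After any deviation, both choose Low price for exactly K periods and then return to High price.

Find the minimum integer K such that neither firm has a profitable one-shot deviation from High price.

3

Need Σ_{k=1}^{K} δ^k ≥ (38−18)/(18−9) = 2.2222 at δ = 7/8.
At K = 2 the sum is 1.6406 < 2.2222; at K = 3 it is 2.3105 ≥ 2.2222.
So the minimum punishment length is K = 3.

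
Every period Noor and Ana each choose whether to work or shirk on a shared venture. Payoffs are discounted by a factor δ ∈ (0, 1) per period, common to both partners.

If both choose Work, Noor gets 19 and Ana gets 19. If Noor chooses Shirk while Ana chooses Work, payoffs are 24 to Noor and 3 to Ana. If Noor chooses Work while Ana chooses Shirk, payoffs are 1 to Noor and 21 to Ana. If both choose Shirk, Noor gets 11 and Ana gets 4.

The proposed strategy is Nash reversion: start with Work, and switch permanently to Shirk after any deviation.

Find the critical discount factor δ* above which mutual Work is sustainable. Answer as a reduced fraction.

For Noor: deviation gain 24−19 = 5, per-period punishment loss 19−11 = 8. IC gives δ ≥ 5/13.
For Ana: gain 2, loss 15 per period, so δ ≥ 2/17.
The tighter constraint is Noor's, so cooperation needs δ ≥ 5/13.

5/13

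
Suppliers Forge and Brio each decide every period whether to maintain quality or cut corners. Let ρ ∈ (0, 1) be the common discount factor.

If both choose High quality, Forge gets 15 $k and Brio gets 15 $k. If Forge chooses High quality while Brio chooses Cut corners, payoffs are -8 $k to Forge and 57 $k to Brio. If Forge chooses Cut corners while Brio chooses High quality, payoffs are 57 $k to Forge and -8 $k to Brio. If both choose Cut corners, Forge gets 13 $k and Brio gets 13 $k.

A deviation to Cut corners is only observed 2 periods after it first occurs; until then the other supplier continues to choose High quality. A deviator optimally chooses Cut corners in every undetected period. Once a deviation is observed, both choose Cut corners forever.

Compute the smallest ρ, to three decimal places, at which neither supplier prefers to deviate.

0.977

The best deviation is to choose Cut corners for all 2 undetected periods, earning 57 each, then 13 forever once detected.
Deviation value: 57(1−ρ^2)/(1−ρ) + 13ρ^2/(1−ρ); cooperation value: 15/(1−ρ).
IC: 15 ≥ 57(1−ρ^2) + 13ρ^2 = 57 − 44ρ^2.
So ρ^2 ≥ 42/44 = 21/22, giving ρ ≥ (21/22)^(1/2) ≈ 0.977.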